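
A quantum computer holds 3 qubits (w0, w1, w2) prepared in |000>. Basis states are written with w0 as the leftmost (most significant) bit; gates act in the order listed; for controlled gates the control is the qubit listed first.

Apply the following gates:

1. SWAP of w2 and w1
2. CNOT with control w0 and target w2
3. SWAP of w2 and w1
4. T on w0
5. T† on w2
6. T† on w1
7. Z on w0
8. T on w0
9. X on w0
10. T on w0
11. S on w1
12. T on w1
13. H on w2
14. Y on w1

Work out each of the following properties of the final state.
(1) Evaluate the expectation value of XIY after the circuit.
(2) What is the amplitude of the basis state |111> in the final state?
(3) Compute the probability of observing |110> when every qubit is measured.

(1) The expectation value of XIY is 0.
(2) |111> carries amplitude sqrt(2)*exp(3*I*pi/4)/2 in the final state.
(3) Outcome |110> occurs with probability 1/2.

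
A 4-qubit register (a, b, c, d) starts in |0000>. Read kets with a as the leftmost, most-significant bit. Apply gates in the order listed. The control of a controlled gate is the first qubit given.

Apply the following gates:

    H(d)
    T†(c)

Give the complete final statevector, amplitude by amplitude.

After the circuit, the state carries amplitude sqrt(2)/2 on |0000>, sqrt(2)/2 on |0001>, and 0 on every other basis state.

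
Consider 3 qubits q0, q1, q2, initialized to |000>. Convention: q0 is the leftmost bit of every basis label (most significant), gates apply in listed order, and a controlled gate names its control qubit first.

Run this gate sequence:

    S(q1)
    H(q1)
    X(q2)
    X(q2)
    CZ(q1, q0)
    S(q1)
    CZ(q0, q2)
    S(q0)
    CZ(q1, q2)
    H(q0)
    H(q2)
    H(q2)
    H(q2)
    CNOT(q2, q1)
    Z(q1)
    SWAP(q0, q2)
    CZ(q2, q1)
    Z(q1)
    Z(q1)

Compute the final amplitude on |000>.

The final state's coefficient on |000> equals sqrt(2)/4.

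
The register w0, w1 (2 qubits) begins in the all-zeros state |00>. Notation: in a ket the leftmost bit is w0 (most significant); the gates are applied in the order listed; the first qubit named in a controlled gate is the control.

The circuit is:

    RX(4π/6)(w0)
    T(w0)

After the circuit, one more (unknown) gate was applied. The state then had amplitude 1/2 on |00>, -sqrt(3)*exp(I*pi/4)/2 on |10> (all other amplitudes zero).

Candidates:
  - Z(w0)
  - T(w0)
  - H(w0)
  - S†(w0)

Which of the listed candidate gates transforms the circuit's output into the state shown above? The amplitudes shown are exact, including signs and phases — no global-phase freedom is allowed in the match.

The unique candidate consistent with the amplitudes is S†(w0).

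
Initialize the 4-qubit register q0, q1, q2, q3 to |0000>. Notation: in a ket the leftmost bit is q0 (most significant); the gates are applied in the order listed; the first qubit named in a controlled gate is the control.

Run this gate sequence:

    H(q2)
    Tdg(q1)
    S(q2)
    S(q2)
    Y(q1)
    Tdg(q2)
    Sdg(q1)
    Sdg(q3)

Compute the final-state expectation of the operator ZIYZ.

In the final state, ZIYZ has expectation sqrt(2)/2.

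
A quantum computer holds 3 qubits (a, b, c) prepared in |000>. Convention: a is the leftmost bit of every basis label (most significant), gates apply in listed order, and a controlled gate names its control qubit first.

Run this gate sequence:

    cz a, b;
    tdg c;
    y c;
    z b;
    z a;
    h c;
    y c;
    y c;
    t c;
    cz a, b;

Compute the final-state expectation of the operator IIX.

In the final state, IIX has expectation -sqrt(2)/2.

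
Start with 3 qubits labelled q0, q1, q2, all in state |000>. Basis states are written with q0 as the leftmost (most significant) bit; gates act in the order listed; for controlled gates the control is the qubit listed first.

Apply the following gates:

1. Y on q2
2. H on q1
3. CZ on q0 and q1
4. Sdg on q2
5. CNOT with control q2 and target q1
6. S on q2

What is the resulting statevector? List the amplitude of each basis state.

After the circuit, the state carries amplitude sqrt(2)*I/2 on |001>, sqrt(2)*I/2 on |011>, and 0 on every other basis state.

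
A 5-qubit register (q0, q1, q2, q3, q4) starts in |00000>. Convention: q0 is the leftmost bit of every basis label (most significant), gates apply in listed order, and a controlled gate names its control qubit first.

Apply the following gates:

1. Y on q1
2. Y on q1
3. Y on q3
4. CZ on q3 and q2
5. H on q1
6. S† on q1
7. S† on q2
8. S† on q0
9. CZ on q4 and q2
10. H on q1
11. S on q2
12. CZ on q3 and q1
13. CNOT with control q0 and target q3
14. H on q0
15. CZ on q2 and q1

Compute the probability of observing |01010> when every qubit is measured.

The probability of measuring |01010> is 1/4.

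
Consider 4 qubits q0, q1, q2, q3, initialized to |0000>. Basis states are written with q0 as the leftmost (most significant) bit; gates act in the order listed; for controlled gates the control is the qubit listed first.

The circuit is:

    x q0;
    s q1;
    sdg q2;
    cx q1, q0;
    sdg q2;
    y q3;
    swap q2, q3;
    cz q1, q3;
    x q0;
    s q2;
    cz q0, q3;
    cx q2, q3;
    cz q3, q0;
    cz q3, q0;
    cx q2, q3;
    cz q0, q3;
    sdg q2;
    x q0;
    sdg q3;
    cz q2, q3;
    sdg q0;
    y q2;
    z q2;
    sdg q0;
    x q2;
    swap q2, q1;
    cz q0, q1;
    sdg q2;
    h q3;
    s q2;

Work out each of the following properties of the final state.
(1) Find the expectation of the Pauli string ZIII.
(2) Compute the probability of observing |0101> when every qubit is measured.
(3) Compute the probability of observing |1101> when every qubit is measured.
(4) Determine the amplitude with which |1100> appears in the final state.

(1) In the final state, ZIII has expectation -1.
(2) A full measurement returns |0101> with probability 0.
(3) A full measurement returns |1101> with probability 1/2.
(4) |1100> carries amplitude sqrt(2)/2 in the final state.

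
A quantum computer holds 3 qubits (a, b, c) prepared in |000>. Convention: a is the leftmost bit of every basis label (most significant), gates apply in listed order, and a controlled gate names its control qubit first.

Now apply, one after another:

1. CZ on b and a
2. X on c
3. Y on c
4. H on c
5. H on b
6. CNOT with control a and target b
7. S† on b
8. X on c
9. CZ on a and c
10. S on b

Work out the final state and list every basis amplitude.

The final amplitudes are -I/2 on |000>, -I/2 on |001>, -I/2 on |010>, -I/2 on |011>, 0 on |100>, 0 on |101>, 0 on |110>, 0 on |111>.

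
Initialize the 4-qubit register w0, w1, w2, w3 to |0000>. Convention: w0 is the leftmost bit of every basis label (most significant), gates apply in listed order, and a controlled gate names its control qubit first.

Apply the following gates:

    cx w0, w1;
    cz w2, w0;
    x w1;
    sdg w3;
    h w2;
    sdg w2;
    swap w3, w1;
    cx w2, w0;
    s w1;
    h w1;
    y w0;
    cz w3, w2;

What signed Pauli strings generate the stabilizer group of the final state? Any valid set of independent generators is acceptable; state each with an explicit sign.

One valid set of independent stabilizer generators is -XIYI, +IXII, -ZIZI, -IIIZ (any independent generating set of the same group is equally correct).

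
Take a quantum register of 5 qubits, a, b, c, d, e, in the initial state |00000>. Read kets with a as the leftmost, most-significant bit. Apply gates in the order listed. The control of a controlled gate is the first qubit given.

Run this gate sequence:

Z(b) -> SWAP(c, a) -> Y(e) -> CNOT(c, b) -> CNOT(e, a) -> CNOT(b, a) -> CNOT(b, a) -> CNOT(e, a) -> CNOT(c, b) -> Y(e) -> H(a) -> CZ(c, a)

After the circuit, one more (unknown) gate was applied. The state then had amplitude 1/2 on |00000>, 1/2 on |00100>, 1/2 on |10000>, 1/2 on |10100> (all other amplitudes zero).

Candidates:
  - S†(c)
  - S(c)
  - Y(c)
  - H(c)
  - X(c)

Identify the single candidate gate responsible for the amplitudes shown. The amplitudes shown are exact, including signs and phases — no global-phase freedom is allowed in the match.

The applied gate was H(c). Key observation: the block from step 3 through step 10 cancels to the identity and can be dropped.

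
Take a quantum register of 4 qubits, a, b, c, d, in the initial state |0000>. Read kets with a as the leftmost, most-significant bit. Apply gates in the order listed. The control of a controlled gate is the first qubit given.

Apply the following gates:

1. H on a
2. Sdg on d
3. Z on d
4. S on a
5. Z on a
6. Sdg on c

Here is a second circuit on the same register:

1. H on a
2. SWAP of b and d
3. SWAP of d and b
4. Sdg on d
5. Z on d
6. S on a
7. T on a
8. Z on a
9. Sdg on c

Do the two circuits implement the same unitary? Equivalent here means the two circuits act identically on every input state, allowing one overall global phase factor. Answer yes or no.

No: there is an input state on which the two circuits produce genuinely different outputs (not merely differing by a phase).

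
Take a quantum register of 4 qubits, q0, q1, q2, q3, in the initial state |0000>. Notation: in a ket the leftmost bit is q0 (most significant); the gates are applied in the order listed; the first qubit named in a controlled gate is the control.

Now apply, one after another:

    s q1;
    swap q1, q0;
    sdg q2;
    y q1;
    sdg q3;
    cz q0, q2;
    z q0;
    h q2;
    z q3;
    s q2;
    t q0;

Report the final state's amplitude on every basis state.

The resulting statevector has amplitude sqrt(2)*I/2 on |0100>, -sqrt(2)/2 on |0110>, and 0 on every other basis state.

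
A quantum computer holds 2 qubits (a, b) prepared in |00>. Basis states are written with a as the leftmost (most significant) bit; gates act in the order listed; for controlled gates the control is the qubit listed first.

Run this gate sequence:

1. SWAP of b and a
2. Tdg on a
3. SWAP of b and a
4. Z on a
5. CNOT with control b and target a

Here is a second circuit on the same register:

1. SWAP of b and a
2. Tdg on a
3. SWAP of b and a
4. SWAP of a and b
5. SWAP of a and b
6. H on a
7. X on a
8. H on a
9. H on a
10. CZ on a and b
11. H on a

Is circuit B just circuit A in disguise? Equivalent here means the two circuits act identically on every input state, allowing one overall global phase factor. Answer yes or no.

Yes: on every input state the two circuits agree up to one overall phase factor.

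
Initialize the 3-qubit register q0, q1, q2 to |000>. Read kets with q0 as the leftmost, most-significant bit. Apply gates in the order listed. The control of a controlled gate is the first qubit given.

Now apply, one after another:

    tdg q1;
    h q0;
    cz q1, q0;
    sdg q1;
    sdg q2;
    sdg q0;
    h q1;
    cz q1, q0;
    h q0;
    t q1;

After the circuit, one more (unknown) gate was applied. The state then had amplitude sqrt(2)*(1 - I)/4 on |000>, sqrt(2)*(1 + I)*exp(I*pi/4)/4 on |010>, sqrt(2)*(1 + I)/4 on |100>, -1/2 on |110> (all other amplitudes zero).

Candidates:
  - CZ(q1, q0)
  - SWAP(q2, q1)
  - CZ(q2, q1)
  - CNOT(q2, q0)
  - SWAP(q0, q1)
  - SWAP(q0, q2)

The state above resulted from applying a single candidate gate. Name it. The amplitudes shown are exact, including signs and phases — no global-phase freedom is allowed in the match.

The applied gate was CZ(q1, q0).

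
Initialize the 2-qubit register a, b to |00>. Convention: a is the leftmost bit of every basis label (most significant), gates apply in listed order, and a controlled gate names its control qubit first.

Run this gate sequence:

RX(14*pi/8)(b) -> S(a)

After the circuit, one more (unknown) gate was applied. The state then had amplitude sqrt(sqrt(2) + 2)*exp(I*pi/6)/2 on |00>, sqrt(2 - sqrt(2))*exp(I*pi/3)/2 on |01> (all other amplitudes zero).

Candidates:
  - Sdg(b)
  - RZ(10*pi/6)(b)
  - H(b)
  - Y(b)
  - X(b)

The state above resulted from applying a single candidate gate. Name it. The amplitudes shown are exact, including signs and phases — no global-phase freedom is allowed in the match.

It was RZ(10*pi/6)(b) that produced the state shown.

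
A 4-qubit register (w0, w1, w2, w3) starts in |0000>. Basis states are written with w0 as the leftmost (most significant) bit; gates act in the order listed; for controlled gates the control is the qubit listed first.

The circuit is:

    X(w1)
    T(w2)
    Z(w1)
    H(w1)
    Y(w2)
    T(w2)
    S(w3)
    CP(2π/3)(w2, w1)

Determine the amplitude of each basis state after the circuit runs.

After the circuit, the state carries amplitude -sqrt(2)*exp(3*I*pi/4)/2 on |0010>, -sqrt(2)*exp(5*I*pi/12)/2 on |0110>, and 0 on every other basis state.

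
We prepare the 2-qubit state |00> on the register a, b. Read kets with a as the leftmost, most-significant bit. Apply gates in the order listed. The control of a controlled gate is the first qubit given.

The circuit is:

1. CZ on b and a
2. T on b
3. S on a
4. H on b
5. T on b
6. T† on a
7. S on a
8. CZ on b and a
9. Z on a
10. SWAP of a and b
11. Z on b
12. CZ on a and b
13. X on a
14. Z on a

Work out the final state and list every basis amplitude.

After the circuit, the state carries amplitude sqrt(2)*exp(I*pi/4)/2 on |00>, 0 on |01>, -sqrt(2)/2 on |10>, 0 on |11>.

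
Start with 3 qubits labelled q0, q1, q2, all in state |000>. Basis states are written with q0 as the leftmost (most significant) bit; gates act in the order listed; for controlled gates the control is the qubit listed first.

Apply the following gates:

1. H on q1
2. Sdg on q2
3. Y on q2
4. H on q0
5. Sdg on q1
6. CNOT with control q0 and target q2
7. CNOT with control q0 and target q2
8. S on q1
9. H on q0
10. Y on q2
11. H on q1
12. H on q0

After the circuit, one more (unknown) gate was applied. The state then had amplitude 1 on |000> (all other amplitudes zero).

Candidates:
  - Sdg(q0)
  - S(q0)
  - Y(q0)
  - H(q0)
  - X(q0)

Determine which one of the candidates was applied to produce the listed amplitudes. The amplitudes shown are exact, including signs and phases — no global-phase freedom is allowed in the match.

The unique candidate consistent with the amplitudes is H(q0). Key observation: steps 3-10 multiply out to the identity, so the circuit reduces to the remaining gates.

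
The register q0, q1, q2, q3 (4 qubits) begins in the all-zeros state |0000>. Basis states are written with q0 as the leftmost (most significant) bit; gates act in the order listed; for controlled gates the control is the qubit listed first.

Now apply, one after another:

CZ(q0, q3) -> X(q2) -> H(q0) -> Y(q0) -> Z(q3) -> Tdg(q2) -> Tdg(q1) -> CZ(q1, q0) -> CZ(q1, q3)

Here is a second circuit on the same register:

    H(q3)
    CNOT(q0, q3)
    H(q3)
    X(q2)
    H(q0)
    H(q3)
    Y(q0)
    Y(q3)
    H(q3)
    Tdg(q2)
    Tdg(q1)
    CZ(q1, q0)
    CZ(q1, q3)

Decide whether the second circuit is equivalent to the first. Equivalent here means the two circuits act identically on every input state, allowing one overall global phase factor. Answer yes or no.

No: there is an input state on which the two circuits produce genuinely different outputs (not merely differing by a phase).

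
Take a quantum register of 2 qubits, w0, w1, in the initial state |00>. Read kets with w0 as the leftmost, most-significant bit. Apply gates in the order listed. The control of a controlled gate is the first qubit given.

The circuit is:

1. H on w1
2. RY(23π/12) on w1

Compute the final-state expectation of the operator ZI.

In the final state, ZI has expectation 1.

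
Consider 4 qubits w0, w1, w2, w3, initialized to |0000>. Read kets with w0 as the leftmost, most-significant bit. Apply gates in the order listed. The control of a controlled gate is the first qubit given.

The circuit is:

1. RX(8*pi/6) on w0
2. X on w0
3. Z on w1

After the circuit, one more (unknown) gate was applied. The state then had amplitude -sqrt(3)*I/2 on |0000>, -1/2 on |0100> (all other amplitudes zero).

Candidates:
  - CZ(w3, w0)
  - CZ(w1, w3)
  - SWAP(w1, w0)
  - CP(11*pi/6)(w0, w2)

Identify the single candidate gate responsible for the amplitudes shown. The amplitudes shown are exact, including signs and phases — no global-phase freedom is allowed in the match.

The applied gate was SWAP(w1, w0).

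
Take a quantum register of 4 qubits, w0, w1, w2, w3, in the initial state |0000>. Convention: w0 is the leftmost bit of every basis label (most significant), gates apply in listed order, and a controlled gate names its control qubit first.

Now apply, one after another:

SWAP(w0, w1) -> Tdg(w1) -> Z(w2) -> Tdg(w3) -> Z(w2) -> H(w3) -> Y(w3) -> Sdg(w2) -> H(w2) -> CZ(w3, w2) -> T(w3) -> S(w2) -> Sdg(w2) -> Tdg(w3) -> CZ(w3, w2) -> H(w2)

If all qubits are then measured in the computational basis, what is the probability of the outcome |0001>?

A full measurement returns |0001> with probability 1/2. Key observation: steps 9-16 multiply out to the identity, so the circuit reduces to the remaining gates.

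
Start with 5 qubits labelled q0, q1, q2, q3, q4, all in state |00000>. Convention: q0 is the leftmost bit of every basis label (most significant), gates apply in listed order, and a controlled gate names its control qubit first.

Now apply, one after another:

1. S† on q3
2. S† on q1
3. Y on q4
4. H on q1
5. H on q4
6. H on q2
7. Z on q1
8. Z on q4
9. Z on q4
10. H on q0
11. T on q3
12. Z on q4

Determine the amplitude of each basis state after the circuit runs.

The final amplitudes are I/4 on |00000>, I/4 on |00001>, 0 on |00010>, 0 on |00011>, I/4 on |00100>, I/4 on |00101>, 0 on |00110>, 0 on |00111>, -I/4 on |01000>, -I/4 on |01001>, 0 on |01010>, 0 on |01011>, -I/4 on |01100>, -I/4 on |01101>, 0 on |01110>, 0 on |01111>, I/4 on |10000>, I/4 on |10001>, 0 on |10010>, 0 on |10011>, I/4 on |10100>, I/4 on |10101>, 0 on |10110>, 0 on |10111>, -I/4 on |11000>, -I/4 on |11001>, 0 on |11010>, 0 on |11011>, -I/4 on |11100>, -I/4 on |11101>, 0 on |11110>, 0 on |11111>.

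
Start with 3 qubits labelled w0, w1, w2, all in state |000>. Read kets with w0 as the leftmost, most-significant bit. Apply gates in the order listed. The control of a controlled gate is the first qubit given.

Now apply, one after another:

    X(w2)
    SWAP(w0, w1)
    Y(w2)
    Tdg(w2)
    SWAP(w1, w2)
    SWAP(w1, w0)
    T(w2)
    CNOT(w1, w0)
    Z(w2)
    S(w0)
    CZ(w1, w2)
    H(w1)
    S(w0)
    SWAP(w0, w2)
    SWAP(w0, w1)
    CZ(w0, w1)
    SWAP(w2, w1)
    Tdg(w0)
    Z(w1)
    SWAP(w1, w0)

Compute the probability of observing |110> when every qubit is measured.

The probability of measuring |110> is 0.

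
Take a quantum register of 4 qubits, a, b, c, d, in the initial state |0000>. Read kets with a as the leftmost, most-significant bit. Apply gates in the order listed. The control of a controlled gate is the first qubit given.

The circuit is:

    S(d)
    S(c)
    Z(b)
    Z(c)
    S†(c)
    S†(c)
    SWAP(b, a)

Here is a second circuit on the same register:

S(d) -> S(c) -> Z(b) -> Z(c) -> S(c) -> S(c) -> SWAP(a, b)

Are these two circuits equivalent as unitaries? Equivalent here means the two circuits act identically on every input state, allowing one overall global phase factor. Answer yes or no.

Yes: on every input state the two circuits agree up to one overall phase factor.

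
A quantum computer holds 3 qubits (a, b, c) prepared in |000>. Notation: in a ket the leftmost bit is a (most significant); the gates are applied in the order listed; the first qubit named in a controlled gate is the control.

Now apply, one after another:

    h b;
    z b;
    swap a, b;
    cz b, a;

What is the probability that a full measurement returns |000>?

A full measurement returns |000> with probability 1/2.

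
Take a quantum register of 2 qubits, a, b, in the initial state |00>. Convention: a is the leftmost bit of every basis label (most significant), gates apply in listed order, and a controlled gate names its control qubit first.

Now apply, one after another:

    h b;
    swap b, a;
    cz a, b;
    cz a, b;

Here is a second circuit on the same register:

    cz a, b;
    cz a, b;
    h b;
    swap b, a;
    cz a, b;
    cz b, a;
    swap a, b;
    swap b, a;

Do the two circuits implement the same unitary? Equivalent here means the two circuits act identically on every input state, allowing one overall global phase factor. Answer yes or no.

Yes, they are equivalent — the unitaries differ by at most a global phase.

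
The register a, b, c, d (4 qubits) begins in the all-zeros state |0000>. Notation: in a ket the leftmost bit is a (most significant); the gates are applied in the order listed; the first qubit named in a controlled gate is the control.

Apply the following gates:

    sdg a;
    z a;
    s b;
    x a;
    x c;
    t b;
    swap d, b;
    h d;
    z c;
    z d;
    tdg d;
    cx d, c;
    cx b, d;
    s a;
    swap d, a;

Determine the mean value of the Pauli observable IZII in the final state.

The expectation value of IZII is 1.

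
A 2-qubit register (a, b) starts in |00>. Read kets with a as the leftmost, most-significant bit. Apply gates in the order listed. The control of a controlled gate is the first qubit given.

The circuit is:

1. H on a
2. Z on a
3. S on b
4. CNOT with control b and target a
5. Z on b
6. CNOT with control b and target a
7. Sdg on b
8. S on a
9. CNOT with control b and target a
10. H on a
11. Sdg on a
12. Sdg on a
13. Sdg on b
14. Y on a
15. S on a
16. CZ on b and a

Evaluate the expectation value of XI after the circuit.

In the final state, XI has expectation 1.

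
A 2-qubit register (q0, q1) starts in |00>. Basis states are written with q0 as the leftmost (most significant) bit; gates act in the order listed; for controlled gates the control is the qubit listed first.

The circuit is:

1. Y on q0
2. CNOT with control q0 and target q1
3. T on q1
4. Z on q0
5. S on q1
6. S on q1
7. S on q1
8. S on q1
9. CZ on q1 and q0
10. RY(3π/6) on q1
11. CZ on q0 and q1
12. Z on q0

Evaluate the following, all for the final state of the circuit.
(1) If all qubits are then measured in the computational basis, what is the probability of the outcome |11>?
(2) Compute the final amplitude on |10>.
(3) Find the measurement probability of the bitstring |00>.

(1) A full measurement returns |11> with probability 1/2. Key observation: steps 5-8 multiply out to the identity, so the circuit reduces to the remaining gates.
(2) The amplitude on |10> is sqrt(2)*exp(3*I*pi/4)/2.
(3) Outcome |00> occurs with probability 0.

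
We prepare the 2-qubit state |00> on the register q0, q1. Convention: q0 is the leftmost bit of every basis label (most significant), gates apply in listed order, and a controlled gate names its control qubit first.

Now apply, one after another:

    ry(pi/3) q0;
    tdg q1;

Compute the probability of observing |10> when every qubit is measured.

A full measurement returns |10> with probability 1/4.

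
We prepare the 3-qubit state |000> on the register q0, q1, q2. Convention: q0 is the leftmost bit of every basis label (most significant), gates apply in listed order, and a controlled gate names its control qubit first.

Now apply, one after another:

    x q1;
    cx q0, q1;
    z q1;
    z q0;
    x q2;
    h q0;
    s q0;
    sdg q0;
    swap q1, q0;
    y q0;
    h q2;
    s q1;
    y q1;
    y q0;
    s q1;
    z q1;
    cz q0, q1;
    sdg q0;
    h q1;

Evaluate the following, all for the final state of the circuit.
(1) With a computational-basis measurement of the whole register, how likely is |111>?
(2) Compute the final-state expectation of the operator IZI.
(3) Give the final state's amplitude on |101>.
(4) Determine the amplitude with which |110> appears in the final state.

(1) The probability of measuring |111> is 1/2.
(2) The expectation value of IZI is -1.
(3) |101> carries amplitude 0 in the final state.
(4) The final state's coefficient on |110> equals sqrt(2)*I/2.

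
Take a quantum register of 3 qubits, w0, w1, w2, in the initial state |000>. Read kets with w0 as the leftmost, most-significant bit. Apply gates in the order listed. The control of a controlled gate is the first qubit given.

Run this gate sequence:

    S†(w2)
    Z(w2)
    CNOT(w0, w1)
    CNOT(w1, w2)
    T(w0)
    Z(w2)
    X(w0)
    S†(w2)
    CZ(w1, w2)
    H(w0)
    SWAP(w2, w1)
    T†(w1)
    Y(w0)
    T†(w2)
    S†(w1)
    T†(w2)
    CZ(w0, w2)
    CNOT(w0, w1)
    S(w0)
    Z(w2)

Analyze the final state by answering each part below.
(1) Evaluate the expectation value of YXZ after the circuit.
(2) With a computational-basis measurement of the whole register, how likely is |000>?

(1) The expectation value of YXZ is 1.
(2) Outcome |000> occurs with probability 1/2.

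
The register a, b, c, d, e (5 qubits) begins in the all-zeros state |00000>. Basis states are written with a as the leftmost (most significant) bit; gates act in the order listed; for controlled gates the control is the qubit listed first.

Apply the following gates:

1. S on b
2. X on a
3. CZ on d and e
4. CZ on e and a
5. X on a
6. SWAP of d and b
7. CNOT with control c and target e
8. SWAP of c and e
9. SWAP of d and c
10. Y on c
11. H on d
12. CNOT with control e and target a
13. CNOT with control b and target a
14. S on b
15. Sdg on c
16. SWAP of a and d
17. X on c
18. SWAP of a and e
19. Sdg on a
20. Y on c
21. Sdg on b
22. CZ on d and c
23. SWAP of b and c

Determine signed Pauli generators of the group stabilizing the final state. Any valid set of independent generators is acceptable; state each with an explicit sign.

One valid set of independent stabilizer generators is +IIIIX, +ZIIII, -IZIII, +IIZII, +IIIZI (any independent generating set of the same group is equally correct).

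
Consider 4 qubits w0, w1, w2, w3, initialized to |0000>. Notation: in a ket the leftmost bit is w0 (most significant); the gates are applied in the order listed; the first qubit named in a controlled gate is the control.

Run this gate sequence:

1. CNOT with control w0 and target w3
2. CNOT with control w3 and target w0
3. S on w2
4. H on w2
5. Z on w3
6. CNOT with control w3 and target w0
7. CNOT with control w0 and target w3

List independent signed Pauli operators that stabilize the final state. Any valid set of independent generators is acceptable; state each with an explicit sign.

One valid set of independent stabilizer generators is +IIXI, +ZIII, +IZII, +IIIZ (any independent generating set of the same group is equally correct).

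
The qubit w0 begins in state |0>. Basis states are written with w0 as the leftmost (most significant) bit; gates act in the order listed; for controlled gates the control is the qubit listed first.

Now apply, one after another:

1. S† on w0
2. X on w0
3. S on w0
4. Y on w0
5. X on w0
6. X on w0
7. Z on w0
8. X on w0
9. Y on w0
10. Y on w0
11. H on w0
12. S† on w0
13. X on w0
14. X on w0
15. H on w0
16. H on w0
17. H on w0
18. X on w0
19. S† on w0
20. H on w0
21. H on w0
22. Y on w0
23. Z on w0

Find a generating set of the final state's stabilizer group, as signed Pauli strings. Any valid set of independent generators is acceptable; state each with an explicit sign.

The final state is stabilized by the group generated by +X; other independent generating sets are equally valid.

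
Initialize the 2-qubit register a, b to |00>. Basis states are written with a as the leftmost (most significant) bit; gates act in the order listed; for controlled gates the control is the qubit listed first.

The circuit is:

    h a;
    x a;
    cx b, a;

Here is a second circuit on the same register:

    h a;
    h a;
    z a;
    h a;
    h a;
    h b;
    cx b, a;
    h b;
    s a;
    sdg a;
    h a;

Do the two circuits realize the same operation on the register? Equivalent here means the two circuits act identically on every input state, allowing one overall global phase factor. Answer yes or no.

No — the two circuits implement different unitaries, even allowing a global phase.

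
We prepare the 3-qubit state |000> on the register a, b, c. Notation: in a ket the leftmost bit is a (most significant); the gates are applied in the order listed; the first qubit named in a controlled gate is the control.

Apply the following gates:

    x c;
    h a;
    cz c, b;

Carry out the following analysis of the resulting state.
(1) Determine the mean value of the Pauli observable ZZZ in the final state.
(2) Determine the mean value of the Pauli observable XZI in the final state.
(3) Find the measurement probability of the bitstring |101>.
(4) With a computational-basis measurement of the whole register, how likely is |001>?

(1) The expectation value of ZZZ is 0.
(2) In the final state, XZI has expectation 1.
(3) The probability of measuring |101> is 1/2.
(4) A full measurement returns |001> with probability 1/2.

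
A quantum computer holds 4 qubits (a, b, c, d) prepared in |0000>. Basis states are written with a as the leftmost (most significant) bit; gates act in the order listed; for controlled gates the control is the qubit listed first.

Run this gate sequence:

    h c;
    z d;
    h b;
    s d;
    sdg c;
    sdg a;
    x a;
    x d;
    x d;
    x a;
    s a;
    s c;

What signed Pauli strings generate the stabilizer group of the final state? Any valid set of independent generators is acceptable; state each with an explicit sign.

The final state is stabilized by the group generated by +IXII, +IIXI, +ZIII, +IIIZ; other independent generating sets are equally valid. Key observation: gates 5-12 undo each other exactly, leaving only the rest of the circuit to track.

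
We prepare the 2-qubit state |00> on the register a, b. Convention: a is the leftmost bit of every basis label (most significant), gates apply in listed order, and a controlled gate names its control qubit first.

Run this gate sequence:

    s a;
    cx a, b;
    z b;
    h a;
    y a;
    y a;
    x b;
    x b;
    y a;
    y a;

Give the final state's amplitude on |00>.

The amplitude on |00> is sqrt(2)/2.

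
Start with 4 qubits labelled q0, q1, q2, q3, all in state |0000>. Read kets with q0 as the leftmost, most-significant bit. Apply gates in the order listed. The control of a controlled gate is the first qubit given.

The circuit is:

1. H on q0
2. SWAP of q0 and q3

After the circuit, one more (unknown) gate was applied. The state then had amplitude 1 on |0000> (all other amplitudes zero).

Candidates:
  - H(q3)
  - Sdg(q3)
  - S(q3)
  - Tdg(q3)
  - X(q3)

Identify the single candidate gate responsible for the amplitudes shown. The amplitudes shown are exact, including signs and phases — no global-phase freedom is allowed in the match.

The unique candidate consistent with the amplitudes is H(q3).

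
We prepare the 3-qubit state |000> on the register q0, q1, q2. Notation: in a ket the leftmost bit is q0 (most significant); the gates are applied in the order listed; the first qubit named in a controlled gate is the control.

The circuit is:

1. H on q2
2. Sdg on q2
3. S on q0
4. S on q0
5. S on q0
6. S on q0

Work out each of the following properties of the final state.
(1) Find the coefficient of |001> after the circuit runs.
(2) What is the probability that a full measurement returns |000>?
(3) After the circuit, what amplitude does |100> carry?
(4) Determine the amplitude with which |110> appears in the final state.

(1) |001> carries amplitude -sqrt(2)*I/2 in the final state.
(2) The probability of measuring |000> is 1/2.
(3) |100> carries amplitude 0 in the final state.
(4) |110> carries amplitude 0 in the final state.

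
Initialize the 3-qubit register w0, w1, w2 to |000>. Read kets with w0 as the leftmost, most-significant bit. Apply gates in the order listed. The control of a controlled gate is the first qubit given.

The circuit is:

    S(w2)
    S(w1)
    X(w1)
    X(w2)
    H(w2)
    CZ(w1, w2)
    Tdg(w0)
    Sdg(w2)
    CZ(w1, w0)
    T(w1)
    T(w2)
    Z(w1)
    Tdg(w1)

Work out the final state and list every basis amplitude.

The final amplitudes are -sqrt(2)/2 on |010>, sqrt(2)*exp(3*I*pi/4)/2 on |011>, and 0 on every other basis state.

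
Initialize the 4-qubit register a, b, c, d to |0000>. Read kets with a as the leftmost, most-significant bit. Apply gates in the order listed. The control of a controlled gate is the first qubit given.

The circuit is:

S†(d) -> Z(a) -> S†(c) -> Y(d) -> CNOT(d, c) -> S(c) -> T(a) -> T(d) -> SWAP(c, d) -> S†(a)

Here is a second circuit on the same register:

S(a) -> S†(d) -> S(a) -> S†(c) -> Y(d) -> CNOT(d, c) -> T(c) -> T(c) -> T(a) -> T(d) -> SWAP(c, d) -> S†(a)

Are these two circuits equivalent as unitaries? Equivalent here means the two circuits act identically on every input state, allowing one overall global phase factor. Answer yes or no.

Yes, they are equivalent — the unitaries differ by at most a global phase.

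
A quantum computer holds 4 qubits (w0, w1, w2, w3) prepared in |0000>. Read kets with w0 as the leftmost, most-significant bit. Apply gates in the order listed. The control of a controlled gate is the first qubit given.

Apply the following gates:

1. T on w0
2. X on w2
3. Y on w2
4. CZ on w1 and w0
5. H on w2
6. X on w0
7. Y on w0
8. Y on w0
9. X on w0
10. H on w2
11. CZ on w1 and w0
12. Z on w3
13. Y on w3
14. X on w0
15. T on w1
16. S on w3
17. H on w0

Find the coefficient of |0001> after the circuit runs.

|0001> carries amplitude sqrt(2)*I/2 in the final state. Key observation: steps 4-11 multiply out to the identity, so the circuit reduces to the remaining gates.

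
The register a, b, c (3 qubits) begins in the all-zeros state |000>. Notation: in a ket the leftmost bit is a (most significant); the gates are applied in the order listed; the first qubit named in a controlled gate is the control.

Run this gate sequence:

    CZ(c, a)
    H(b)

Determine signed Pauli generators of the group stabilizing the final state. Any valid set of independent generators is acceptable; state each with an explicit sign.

The stabilizer group can be generated by +IXI, +ZII, +IIZ, among other valid generating sets.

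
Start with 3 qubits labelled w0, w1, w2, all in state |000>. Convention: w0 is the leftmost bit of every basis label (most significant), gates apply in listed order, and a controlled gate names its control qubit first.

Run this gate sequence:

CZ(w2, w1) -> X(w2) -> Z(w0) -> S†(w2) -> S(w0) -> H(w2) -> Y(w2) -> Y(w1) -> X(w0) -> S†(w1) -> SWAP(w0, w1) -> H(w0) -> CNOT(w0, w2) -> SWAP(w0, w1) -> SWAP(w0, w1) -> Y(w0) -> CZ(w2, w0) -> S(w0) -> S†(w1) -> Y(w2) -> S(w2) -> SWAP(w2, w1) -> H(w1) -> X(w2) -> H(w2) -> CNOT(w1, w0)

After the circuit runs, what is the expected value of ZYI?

The expectation value of ZYI is -1.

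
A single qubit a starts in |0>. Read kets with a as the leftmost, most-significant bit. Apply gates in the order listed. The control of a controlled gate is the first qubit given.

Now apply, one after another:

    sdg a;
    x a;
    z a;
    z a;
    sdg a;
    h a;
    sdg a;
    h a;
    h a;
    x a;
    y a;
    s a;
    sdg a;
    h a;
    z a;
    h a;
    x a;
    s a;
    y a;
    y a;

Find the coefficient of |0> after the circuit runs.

|0> carries amplitude -sqrt(2)/2 in the final state.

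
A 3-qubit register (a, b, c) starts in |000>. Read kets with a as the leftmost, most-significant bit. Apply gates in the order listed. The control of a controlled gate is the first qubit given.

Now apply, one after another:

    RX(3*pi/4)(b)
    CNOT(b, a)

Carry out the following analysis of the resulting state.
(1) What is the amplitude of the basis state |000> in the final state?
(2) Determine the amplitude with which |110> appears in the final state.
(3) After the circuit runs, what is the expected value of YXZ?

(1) |000> carries amplitude sqrt(2 - sqrt(2))/2 in the final state.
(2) |110> carries amplitude -I*sqrt(sqrt(2) + 2)/2 in the final state.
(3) The observable YXZ averages to -sqrt(2)/2.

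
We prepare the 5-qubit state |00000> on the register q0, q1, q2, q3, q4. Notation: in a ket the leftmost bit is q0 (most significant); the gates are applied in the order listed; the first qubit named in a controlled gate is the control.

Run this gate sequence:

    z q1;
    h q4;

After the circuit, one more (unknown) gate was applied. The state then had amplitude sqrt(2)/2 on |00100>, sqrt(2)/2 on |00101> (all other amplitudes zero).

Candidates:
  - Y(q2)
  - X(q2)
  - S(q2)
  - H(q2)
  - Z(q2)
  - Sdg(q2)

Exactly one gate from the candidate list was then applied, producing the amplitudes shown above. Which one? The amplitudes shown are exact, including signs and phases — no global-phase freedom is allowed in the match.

The applied gate was X(q2).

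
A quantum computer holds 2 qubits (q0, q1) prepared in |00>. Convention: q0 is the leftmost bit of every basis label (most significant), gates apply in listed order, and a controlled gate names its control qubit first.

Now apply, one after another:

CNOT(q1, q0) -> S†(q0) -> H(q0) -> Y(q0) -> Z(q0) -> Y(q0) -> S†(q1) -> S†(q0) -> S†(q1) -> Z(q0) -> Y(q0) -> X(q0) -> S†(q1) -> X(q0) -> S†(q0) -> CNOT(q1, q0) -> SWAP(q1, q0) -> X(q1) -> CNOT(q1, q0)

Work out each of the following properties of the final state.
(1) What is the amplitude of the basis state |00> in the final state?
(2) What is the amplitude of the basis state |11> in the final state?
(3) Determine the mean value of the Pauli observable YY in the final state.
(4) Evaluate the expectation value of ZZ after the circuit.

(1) |00> carries amplitude -sqrt(2)/2 in the final state.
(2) |11> carries amplitude sqrt(2)/2 in the final state.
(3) The observable YY averages to 1.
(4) The observable ZZ averages to 1.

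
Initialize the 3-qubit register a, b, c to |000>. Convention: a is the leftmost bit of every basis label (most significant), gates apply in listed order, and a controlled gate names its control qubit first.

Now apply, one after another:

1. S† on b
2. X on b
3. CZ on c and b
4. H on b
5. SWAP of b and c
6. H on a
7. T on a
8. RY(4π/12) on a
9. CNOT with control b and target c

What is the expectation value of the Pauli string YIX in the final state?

The expectation value of YIX is -sqrt(2)/2.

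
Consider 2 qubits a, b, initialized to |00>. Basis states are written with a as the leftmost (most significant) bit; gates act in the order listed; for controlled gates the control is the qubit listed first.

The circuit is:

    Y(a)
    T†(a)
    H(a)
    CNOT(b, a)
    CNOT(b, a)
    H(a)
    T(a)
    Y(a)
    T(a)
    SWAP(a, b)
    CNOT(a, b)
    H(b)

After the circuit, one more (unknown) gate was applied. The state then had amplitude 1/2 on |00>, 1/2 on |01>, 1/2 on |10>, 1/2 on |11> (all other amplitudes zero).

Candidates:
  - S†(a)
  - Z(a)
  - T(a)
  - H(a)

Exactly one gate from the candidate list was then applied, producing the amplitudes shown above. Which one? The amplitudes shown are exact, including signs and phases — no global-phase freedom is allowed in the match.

The unique candidate consistent with the amplitudes is H(a). Key observation: gates 1-8 undo each other exactly, leaving only the rest of the circuit to track.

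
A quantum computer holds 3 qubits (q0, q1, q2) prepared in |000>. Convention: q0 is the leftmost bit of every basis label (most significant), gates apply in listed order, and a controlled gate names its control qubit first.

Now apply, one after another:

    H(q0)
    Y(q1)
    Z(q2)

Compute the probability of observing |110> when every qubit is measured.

Outcome |110> occurs with probability 1/2.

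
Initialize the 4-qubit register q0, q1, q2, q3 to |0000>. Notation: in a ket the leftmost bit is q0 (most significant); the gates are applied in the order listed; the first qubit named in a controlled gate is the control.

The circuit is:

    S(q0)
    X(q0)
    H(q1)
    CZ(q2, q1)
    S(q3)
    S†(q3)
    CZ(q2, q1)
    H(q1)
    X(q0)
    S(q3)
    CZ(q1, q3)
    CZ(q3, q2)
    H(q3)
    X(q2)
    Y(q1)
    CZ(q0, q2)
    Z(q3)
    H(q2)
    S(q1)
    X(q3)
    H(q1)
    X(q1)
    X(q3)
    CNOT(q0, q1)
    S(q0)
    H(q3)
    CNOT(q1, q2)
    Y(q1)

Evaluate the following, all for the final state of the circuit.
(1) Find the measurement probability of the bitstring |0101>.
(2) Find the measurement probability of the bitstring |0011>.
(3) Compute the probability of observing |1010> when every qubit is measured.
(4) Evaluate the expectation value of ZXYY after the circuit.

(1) A full measurement returns |0101> with probability 1/4. Key observation: gates 2-9 undo each other exactly, leaving only the rest of the circuit to track.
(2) Outcome |0011> occurs with probability 1/4.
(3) The probability of measuring |1010> is 0.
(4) In the final state, ZXYY has expectation 0.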